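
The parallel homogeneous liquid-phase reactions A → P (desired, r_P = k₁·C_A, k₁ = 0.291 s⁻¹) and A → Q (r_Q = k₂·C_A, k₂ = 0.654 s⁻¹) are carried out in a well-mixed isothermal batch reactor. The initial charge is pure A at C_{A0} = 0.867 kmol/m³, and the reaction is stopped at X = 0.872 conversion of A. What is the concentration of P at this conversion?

C_A = C_{A0}(1−X) = 0.1110 kmol/m³.
Both paths are first order in A, so the instantaneous fraction to P is constant: dC_P/d(−C_A) = k₁/(k₁+k₂) = 0.3079.
C_P = 0.3079·(C_{A0}−C_A) = 0.3079×0.7560 = 0.233 kmol/m³.

0.233 kmol/m³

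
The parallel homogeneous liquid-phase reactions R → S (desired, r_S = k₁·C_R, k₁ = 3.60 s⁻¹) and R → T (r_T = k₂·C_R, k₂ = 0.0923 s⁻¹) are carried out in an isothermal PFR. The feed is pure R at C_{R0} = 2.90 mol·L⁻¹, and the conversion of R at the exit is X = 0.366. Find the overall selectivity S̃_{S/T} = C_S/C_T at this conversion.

39.0

C_R = C_{R0}(1−X) = 1.839 mol·L⁻¹.
Both paths are first order in R, so the instantaneous fraction to S is constant: dC_S/d(−C_R) = k₁/(k₁+k₂) = 0.9750.
C_S = 0.9750·(C_{R0}−C_R) = 0.9750×1.061 = 1.03 mol·L⁻¹.
C_T = (C_{R0}−C_R)−C_S = 0.02653 mol·L⁻¹; S̃_{S/T} = 1.035/0.02653 = 39.0.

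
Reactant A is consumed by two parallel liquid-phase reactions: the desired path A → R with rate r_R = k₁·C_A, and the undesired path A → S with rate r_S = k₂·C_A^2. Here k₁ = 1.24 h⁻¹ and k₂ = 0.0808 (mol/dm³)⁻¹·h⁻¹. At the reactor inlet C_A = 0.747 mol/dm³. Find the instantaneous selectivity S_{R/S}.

20.5

S_{R/S} = r_R/r_S = (k₁·C_A)/(k₂·C_A^2) = (k₁/k₂)·C_A⁻¹.
= (1.24×0.7470) / (0.0808×0.7470^2) = 0.9263/0.04509 = 20.5.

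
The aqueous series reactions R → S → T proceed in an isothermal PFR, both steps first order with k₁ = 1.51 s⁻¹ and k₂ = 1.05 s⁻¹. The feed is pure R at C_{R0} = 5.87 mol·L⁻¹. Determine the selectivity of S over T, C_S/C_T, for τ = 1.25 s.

Solving the coupled first-order balances gives C_S(τ) = [k₁/(k₂−k₁)]·C_{R0}·(e^(−k₁τ) − e^(−k₂τ)).
e^(−k₁τ) = e^(−1.51×1.25) = e^(−1.887) = 0.1514; e^(−k₂τ) = e^(−1.312) = 0.2691.
C_S = 1.51×5.87/(1.05−1.51) × (0.1514−0.2691) = (-19.27)×(-0.1177) = 2.268 mol·L⁻¹.
C_R = C_{R0}e^(−k₁τ) = 0.8890 mol·L⁻¹, so C_T = C_{R0}−C_R−C_S = 2.713 mol·L⁻¹; C_S/C_T = 0.836.

0.836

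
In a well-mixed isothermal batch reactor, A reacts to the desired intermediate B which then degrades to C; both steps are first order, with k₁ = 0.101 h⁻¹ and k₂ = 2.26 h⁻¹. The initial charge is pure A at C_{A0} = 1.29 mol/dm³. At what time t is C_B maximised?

1.44 h

The intermediate peaks when r₁ = r₂, i.e. k₁e^(−k₁t) = k₂e^(−k₂t), giving t_opt = ln(k₂/k₁)/(k₂−k₁).
= ln(2.26/0.101)/(2.26−0.101) = ln(22.38)/2.159 = 3.108/2.159 = 1.44 h.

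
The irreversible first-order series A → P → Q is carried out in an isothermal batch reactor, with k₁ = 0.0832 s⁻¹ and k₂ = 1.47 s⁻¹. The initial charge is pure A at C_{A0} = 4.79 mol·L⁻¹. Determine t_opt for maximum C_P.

For first-order series the maximum of C_P occurs at t_opt = ln(k₂/k₁)/(k₂−k₁).
= ln(1.47/0.0832)/(1.47−0.0832) = ln(17.67)/1.387 = 2.872/1.387 = 2.07 s.

2.07 s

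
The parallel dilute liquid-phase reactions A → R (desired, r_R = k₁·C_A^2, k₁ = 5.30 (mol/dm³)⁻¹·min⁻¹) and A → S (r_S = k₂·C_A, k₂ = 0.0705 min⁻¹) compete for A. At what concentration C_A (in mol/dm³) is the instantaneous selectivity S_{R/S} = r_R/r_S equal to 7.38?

0.0982 mol/dm³

S_{R/S} = (k₁/k₂)·C_A ⇒ C_A = S·k₂/k₁.
= 7.38×0.0705/5.30 = 0.0982 mol/dm³.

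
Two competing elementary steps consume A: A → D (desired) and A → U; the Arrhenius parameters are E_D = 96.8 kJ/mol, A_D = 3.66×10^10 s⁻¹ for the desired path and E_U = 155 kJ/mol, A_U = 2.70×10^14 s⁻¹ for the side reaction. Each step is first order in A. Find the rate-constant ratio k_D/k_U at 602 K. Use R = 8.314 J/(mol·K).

15.2

Since both paths have the same order in A, the concentration cancels and S_{D/U} = k_D/k_U = (A_D/A_U)·exp[(E_U−E_D)/(RT)].
(E_U−E_D)/(RT) = (155−96.8)×10³/(8.314×602) = 58200/5005 = 11.63.
k_D/k_U = (3.66×10^10/2.70×10^14)·exp(11.63) = 1.356×10^-4 × 1.122×10^5 = 15.2.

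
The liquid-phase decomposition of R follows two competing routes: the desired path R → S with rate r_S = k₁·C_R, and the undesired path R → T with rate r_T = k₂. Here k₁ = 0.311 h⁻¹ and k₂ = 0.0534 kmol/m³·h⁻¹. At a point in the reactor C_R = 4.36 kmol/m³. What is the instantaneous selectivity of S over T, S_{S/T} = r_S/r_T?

S_{S/T} = r_S/r_T = (k₁·C_R)/(k₂) = (k₁/k₂)·C_R.
= (0.311×4.360) / (0.0534) = 1.356/0.05340 = 25.4.

25.4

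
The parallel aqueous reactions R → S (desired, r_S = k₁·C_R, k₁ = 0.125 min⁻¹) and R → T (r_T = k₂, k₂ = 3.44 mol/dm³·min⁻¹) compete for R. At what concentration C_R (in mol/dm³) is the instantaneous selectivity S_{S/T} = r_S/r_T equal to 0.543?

S_{S/T} = (k₁/k₂)·C_R ⇒ C_R = S·k₂/k₁.
= 0.543×3.44/0.125 = 14.9 mol/dm³.

14.9 mol/dm³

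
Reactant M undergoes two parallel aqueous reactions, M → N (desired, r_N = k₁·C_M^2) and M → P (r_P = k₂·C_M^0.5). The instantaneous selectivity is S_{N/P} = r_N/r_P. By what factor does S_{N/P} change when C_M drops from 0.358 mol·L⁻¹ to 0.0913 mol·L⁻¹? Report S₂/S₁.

0.129

S_{N/P} = (k₁/k₂)·C_M^1.5, so S₂/S₁ = (C_{M,2}/C_{M,1})^1.5.
= (0.0913/0.358)^1.5 = (0.2550)^1.5 = 0.129.
Selectivity toward N falls as C_M falls — high-concentration operation is favoured.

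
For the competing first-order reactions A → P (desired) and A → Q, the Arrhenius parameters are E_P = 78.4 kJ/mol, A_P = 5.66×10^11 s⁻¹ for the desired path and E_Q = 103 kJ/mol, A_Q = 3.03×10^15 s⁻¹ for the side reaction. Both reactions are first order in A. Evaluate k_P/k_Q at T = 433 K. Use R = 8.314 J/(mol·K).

0.173

k_P/k_Q = (A_P/A_Q)·exp[−(E_P−E_Q)/(RT)] = (A_P/A_Q)·exp[(E_Q−E_P)/(RT)].
(E_Q−E_P)/(RT) = (103−78.4)×10³/(8.314×433) = 24600/3600 = 6.833.
k_P/k_Q = (5.66×10^11/3.03×10^15)·exp(6.833) = 1.868×10^-4 × 928.3 = 0.173.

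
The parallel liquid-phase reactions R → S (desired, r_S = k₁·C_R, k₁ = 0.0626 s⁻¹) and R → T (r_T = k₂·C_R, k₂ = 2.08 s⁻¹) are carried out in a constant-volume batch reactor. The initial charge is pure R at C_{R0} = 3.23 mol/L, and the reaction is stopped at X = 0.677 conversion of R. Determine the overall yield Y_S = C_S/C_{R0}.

0.0198

C_R = C_{R0}(1−X) = 1.043 mol/L.
Both paths are first order in R, so the instantaneous fraction to S is constant: dC_S/d(−C_R) = k₁/(k₁+k₂) = 0.02922.
C_S = 0.02922·(C_{R0}−C_R) = 0.02922×2.187 = 0.0639 mol/L.
Y_S = C_S/C_{R0} = 0.06389/3.23 = 0.0198.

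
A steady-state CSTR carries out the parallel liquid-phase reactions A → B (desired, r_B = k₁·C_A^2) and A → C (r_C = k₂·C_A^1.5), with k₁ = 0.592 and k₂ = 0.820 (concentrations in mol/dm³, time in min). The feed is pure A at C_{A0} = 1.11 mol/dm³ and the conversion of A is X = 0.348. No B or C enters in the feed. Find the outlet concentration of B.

0.147 mol/dm³

Exit C_A = C_{A0}(1−X) = 1.11×0.652 = 0.7237 mol/dm³.
Rates in a CSTR are evaluated at the outlet concentration: r_B = 0.592×0.7237^2 = 0.3101, r_C = 0.820×0.7237^1.5 = 0.5049.
Fraction of consumed A going to B: r_B/(r_B+r_C) = 0.3805.
C_B = 0.3805·C_{A0}·X = 0.3805×1.11×0.348 = 0.147 mol/dm³.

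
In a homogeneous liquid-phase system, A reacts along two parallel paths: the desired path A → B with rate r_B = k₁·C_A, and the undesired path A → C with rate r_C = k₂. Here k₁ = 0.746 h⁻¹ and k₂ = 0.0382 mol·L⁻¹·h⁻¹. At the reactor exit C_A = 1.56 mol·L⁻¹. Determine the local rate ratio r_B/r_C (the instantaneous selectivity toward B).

S_{B/C} = r_B/r_C = (k₁·C_A)/(k₂) = (k₁/k₂)·C_A.
= (0.746×1.560) / (0.0382) = 1.164/0.03820 = 30.5.
Since the desired path is higher order in A, keeping C_A high (PFR or concentrated feed) favours B.

30.5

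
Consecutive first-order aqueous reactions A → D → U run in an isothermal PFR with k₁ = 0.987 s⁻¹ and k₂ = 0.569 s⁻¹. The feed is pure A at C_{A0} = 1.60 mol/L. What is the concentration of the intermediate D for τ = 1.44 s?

0.753 mol/L

Solving the coupled first-order balances gives C_D(τ) = [k₁/(k₂−k₁)]·C_{A0}·(e^(−k₁τ) − e^(−k₂τ)).
e^(−k₁τ) = e^(−0.987×1.44) = e^(−1.421) = 0.2414; e^(−k₂τ) = e^(−0.8194) = 0.4407.
C_D = 0.987×1.60/(0.569−0.987) × (0.2414−0.4407) = (-3.778)×(-0.1993) = 0.7530 mol/L.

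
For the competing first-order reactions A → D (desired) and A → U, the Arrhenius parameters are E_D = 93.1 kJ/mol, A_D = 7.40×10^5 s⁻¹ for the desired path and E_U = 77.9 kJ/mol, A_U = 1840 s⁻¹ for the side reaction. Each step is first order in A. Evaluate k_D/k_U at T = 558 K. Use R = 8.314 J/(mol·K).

With equal orders, S_{D/U} = k_D/k_U = (A_D/A_U)·exp[(E_U−E_D)/(RT)].
(E_U−E_D)/(RT) = (77.9−93.1)×10³/(8.314×558) = -15200/4639 = -3.276.
k_D/k_U = (7.40×10^5/1840)·exp(-3.276) = 402.2 × 0.03776 = 15.2.

15.2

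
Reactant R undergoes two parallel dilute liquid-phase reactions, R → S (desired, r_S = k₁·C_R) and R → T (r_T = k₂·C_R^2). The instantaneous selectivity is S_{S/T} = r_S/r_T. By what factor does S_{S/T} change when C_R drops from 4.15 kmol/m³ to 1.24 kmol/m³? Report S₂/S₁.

S_{S/T} = (k₁/k₂)·C_R⁻¹, so S₂/S₁ = (C_{R,2}/C_{R,1})⁻¹.
= 4.15/1.24 = 3.35.

3.35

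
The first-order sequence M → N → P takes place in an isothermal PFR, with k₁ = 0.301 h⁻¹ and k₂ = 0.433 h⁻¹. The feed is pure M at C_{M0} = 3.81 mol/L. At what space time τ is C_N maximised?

2.75 h

For first-order series the maximum of C_N occurs at τ_opt = ln(k₂/k₁)/(k₂−k₁).
= ln(0.433/0.301)/(0.433−0.301) = ln(1.439)/0.1320 = 0.3636/0.1320 = 2.75 h.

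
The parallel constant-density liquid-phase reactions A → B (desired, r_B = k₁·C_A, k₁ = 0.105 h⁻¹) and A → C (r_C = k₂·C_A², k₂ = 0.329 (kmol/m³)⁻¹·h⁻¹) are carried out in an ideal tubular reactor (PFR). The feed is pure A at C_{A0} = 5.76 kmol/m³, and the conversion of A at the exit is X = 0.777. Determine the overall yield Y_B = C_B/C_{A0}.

C_A = C_{A0}(1−X) = 1.284 kmol/m³.
Along a PFR/batch, dC_B/dC_A = −r_B/(r_B+r_C) = −k₁/(k₁+k₂·C_A).
Integrating from C_{A0} to C_A: C_B = (0.105/0.329)·ln[(0.105+0.329·5.76)/(0.105+0.329·1.28)] = 0.3191·ln(2.000/0.5276) = 0.4253 kmol/m³.
Y_B = C_B/C_{A0} = 0.4253/5.76 = 0.0738.

0.0738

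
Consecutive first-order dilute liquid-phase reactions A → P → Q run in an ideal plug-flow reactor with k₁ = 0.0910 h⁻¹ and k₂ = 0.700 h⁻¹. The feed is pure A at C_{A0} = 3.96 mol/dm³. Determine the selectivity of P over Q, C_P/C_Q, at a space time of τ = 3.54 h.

For first-order series with pure A initially, C_P(τ) = k₁C_{A0}/(k₂−k₁)·(e^(−k₁τ) − e^(−k₂τ)).
e^(−k₁τ) = e^(−0.0910×3.54) = e^(−0.3221) = 0.7246; e^(−k₂τ) = e^(−2.478) = 0.08391.
C_P = 0.0910×3.96/(0.700−0.0910) × (0.7246−0.08391) = 0.5917×0.6407 = 0.3791 mol/dm³.
C_A = C_{A0}e^(−k₁τ) = 2.869 mol/dm³, so C_Q = C_{A0}−C_A−C_P = 0.7115 mol/dm³; C_P/C_Q = 0.533.

0.533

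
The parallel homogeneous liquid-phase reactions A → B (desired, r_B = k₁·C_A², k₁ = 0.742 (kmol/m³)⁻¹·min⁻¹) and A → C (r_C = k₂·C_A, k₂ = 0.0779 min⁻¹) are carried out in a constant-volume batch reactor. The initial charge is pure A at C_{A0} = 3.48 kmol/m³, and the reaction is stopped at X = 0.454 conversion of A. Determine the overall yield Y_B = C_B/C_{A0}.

0.436

C_A = C_{A0}(1−X) = 1.900 kmol/m³.
Along a PFR/batch, dC_C/dC_A = −r_C/(r_B+r_C) = −k₂/(k₂+k₁·C_A).
Integrating from C_{A0} to C_A: C_C = (0.0779/0.742)·ln[(0.0779+0.742·3.48)/(0.0779+0.742·1.90)] = 0.1050·ln(2.660/1.488) = 0.06101 kmol/m³.
Then C_B = (C_{A0}−C_A) − C_C = 1.580 − 0.06101 = 1.519 kmol/m³.
Y_B = C_B/C_{A0} = 1.519/3.48 = 0.436.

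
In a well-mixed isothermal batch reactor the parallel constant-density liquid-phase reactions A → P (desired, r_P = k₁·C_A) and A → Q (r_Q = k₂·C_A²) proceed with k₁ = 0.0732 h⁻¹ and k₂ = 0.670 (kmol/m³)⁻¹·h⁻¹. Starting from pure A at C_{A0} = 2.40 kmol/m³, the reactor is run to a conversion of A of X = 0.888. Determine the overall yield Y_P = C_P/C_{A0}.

C_A = C_{A0}(1−X) = 0.2688 kmol/m³.
Along a PFR/batch, dC_P/dC_A = −r_P/(r_P+r_Q) = −k₁/(k₁+k₂·C_A).
Integrating from C_{A0} to C_A: C_P = (0.0732/0.670)·ln[(0.0732+0.670·2.40)/(0.0732+0.670·0.269)] = 0.1093·ln(1.681/0.2533) = 0.2068 kmol/m³.
Y_P = C_P/C_{A0} = 0.2068/2.40 = 0.0862.

0.0862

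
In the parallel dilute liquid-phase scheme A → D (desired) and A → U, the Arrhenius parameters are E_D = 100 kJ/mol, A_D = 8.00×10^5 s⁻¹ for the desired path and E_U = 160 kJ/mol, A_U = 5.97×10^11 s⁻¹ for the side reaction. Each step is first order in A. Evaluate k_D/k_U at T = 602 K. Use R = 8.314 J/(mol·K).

Since both paths have the same order in A, the concentration cancels and S_{D/U} = k_D/k_U = (A_D/A_U)·exp[(E_U−E_D)/(RT)].
(E_U−E_D)/(RT) = (160−100)×10³/(8.314×602) = 60000/5005 = 11.99.
k_D/k_U = (8.00×10^5/5.97×10^11)·exp(11.99) = 1.340×10^-6 × 1.608×10^5 = 0.215.

0.215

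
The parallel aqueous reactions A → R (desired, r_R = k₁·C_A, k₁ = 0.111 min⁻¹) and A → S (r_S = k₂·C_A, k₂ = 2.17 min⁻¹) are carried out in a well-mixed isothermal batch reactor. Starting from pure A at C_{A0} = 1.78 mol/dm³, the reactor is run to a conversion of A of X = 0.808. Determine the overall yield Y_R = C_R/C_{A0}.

C_A = C_{A0}(1−X) = 0.3418 mol/dm³.
Both paths are first order in A, so the instantaneous fraction to R is constant: dC_R/d(−C_A) = k₁/(k₁+k₂) = 0.04866.
C_R = 0.04866·(C_{A0}−C_A) = 0.04866×1.438 = 0.0700 mol/dm³.
Y_R = C_R/C_{A0} = 0.06999/1.78 = 0.0393.

0.0393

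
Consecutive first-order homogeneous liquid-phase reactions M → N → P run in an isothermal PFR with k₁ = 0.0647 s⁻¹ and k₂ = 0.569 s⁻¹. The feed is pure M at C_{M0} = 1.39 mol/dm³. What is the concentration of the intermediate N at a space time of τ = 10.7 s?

0.0888 mol/dm³

The intermediate concentration in a first-order A→B→C sequence is C_N = k₁C_{M0}(e^(−k₁τ) − e^(−k₂τ))/(k₂−k₁).
e^(−k₁τ) = e^(−0.0647×10.7) = e^(−0.6923) = 0.5004; e^(−k₂τ) = e^(−6.088) = 0.002269.
C_N = 0.0647×1.39/(0.569−0.0647) × (0.5004−0.002269) = 0.1783×0.4982 = 0.08884 mol/dm³.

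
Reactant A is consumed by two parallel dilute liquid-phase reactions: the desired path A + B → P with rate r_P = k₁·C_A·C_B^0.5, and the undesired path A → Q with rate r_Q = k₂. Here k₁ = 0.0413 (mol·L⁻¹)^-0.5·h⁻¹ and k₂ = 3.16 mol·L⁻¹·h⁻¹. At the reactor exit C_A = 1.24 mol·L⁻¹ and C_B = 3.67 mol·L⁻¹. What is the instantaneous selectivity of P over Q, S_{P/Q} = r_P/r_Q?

0.0310

S_{P/Q} = r_P/r_Q = (k₁·C_A·C_B^0.5)/(k₂) = (k₁/k₂)·C_A·C_B^0.5.
= (0.0413×1.240×3.670^0.5) / (3.16) = 0.09811/3.160 = 0.0310.
Since the desired path is higher order in A, keeping C_A high (PFR or concentrated feed) favours P.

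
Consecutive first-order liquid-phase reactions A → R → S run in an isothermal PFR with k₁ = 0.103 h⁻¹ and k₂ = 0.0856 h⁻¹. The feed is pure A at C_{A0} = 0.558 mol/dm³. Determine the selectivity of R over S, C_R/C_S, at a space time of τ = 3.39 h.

Solving the coupled first-order balances gives C_R(τ) = [k₁/(k₂−k₁)]·C_{A0}·(e^(−k₁τ) − e^(−k₂τ)).
e^(−k₁τ) = e^(−0.103×3.39) = e^(−0.3492) = 0.7053; e^(−k₂τ) = e^(−0.2902) = 0.7481.
C_R = 0.103×0.558/(0.0856−0.103) × (0.7053−0.7481) = (-3.303)×(-0.04285) = 0.1415 mol/dm³.
C_A = C_{A0}e^(−k₁τ) = 0.3935 mol/dm³, so C_S = C_{A0}−C_A−C_R = 0.02291 mol/dm³; C_R/C_S = 6.18.

6.18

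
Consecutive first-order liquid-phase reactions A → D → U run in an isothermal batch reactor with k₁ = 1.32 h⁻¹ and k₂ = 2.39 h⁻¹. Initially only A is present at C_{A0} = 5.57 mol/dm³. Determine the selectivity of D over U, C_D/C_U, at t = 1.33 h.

0.243

The intermediate concentration in a first-order A→B→C sequence is C_D = k₁C_{A0}(e^(−k₁t) − e^(−k₂t))/(k₂−k₁).
e^(−k₁t) = e^(−1.32×1.33) = e^(−1.756) = 0.1728; e^(−k₂t) = e^(−3.179) = 0.04164.
C_D = 1.32×5.57/(2.39−1.32) × (0.1728−0.04164) = 6.871×0.1312 = 0.9013 mol/dm³.
C_A = C_{A0}e^(−k₁t) = 0.9625 mol/dm³, so C_U = C_{A0}−C_A−C_D = 3.706 mol/dm³; C_D/C_U = 0.243.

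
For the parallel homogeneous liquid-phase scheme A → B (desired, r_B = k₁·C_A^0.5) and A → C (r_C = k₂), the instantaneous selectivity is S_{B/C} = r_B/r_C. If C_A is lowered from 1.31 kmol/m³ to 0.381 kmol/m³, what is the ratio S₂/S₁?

S_{B/C} = (k₁/k₂)·C_A^0.5, so S₂/S₁ = (C_{A,2}/C_{A,1})^0.5.
= (0.381/1.31)^0.5 = (0.2908)^0.5 = 0.539.

0.539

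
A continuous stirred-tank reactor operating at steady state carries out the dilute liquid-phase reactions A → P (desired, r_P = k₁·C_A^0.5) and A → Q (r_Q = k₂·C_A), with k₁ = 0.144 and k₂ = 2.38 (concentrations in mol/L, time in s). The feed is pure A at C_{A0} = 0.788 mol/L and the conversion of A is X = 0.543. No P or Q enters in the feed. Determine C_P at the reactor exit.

0.0392 mol/L

Exit C_A = C_{A0}(1−X) = 0.788×0.457 = 0.3601 mol/L.
In a CSTR the entire volume is at exit conditions, so r_P = 0.144×0.3601^0.5 = 0.08641 and r_Q = 2.38×0.3601 = 0.8571.
Fraction of consumed A going to P: r_P/(r_P+r_Q) = 0.09159.
C_P = 0.09159·C_{A0}·X = 0.09159×0.788×0.543 = 0.0392 mol/L.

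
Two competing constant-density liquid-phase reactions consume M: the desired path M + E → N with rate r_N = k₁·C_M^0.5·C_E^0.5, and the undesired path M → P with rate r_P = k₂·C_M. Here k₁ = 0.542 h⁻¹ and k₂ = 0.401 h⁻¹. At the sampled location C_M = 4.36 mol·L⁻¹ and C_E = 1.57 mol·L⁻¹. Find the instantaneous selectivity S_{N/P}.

0.811

S_{N/P} = r_N/r_P = (k₁·C_M^0.5·C_E^0.5)/(k₂·C_M) = (k₁/k₂)·C_M^-0.5·C_E^0.5.
= (0.542×4.360^0.5×1.570^0.5) / (0.401×4.360) = 1.418/1.748 = 0.811.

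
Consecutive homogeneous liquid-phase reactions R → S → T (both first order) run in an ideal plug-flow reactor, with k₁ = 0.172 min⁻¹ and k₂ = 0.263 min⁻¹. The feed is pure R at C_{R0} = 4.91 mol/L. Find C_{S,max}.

1.44 mol/L

At the optimum, C_{S,max}/C_{R0} = (k₁/k₂)^[k₂/(k₂−k₁)].
= (0.172/0.263)^(0.263/(0.263−0.172)) = (0.6540)^(2.890) = 0.2931.
C_{S,max} = 0.2931×4.91 = 1.44 mol/L.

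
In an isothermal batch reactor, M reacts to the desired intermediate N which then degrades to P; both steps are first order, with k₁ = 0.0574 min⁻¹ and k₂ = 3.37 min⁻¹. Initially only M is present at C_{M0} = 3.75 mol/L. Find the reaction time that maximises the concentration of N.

For first-order series the maximum of C_N occurs at t_opt = ln(k₂/k₁)/(k₂−k₁).
= ln(3.37/0.0574)/(3.37−0.0574) = ln(58.71)/3.313 = 4.073/3.313 = 1.23 min.

1.23 min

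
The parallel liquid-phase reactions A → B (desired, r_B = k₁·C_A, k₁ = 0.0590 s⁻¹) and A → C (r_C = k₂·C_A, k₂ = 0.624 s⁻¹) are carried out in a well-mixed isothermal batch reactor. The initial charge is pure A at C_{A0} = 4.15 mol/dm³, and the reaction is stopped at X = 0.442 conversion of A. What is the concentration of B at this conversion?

0.158 mol/dm³

C_A = C_{A0}(1−X) = 2.316 mol/dm³.
Both paths are first order in A, so the instantaneous fraction to B is constant: dC_B/d(−C_A) = k₁/(k₁+k₂) = 0.08638.
C_B = 0.08638·(C_{A0}−C_A) = 0.08638×1.834 = 0.158 mol/dm³.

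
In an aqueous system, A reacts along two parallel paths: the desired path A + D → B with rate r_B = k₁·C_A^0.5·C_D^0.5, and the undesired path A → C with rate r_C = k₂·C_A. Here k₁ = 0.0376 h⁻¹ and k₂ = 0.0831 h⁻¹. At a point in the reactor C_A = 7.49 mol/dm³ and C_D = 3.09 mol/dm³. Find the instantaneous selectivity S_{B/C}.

S_{B/C} = r_B/r_C = (k₁·C_A^0.5·C_D^0.5)/(k₂·C_A) = (k₁/k₂)·C_A^-0.5·C_D^0.5.
= (0.0376×7.490^0.5×3.090^0.5) / (0.0831×7.490) = 0.1809/0.6224 = 0.291.
The undesired path is higher order in A, so low C_A (CSTR or dilute feed) favours B.

0.291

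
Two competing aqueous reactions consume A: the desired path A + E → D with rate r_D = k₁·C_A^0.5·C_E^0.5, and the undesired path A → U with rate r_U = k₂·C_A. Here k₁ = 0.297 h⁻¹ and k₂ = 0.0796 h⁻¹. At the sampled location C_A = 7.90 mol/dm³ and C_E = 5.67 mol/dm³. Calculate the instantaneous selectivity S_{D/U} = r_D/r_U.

3.16

S_{D/U} = r_D/r_U = (k₁·C_A^0.5·C_E^0.5)/(k₂·C_A) = (k₁/k₂)·C_A^-0.5·C_E^0.5.
= (0.297×7.900^0.5×5.670^0.5) / (0.0796×7.900) = 1.988/0.6288 = 3.16.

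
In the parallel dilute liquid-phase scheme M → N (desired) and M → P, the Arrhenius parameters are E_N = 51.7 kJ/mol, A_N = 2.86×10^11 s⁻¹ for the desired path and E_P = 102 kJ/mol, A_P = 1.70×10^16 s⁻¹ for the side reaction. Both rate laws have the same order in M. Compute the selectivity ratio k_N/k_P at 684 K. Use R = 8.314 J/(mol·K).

Since both paths have the same order in M, the concentration cancels and S_{N/P} = k_N/k_P = (A_N/A_P)·exp[(E_P−E_N)/(RT)].
(E_P−E_N)/(RT) = (102−51.7)×10³/(8.314×684) = 50300/5687 = 8.845.
k_N/k_P = (2.86×10^11/1.70×10^16)·exp(8.845) = 1.682×10^-5 × 6940 = 0.117.
Since E_N < E_P, lowering the temperature improves selectivity toward N.

0.117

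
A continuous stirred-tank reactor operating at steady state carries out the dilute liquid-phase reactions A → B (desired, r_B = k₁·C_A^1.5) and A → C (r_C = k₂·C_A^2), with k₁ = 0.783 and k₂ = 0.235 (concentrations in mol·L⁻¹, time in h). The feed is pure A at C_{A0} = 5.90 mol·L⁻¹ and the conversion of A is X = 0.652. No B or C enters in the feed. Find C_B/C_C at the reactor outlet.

Exit C_A = C_{A0}(1−X) = 5.90×0.348 = 2.053 mol·L⁻¹.
A CSTR operates uniformly at the exit composition, giving r_B = 2.304 and r_C = 0.9907 (each k·C_A^n at C_A = 2.053).
Overall selectivity = C_B/C_C = r_Bτ/(r_Cτ) = r_B/r_C = 2.33.

2.33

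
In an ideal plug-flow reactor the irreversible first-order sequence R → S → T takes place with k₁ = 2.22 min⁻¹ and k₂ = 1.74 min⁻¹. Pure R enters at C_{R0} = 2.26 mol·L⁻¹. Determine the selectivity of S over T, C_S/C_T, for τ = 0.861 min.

0.697

For first-order series with pure R initially, C_S(τ) = k₁C_{R0}/(k₂−k₁)·(e^(−k₁τ) − e^(−k₂τ)).
e^(−k₁τ) = e^(−2.22×0.861) = e^(−1.911) = 0.1479; e^(−k₂τ) = e^(−1.498) = 0.2235.
C_S = 2.22×2.26/(1.74−2.22) × (0.1479−0.2235) = (-10.45)×(-0.07568) = 0.7910 mol·L⁻¹.
C_R = C_{R0}e^(−k₁τ) = 0.3342 mol·L⁻¹, so C_T = C_{R0}−C_R−C_S = 1.135 mol·L⁻¹; C_S/C_T = 0.697.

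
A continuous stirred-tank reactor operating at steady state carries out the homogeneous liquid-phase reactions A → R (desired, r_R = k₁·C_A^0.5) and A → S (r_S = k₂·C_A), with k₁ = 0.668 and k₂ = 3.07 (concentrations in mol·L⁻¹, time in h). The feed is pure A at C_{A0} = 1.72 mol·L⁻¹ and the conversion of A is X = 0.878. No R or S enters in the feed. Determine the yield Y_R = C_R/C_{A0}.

0.283

Exit C_A = C_{A0}(1−X) = 1.72×0.122 = 0.2098 mol·L⁻¹.
In a CSTR the entire volume is at exit conditions, so r_R = 0.668×0.2098^0.5 = 0.3060 and r_S = 3.07×0.2098 = 0.6442.
Fraction of consumed A going to R: r_R/(r_R+r_S) = 0.3220.
C_R = 0.3220·C_{A0}·X = 0.3220×1.72×0.878 = 0.486 mol·L⁻¹; Y_R = C_R/C_{A0} = 0.283.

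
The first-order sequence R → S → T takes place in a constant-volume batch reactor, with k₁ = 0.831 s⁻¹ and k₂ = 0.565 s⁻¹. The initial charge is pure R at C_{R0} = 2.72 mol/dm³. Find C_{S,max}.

1.20 mol/dm³

At the optimum, C_{S,max}/C_{R0} = (k₁/k₂)^[k₂/(k₂−k₁)].
= (0.831/0.565)^(0.565/(0.565−0.831)) = (1.471)^(-2.124) = 0.4407.
C_{S,max} = 0.4407×2.72 = 1.20 mol/dm³.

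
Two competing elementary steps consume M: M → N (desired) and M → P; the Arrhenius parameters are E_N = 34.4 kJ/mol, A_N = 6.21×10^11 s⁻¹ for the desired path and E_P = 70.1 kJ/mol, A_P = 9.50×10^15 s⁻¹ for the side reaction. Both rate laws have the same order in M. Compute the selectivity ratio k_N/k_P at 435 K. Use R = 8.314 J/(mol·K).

Since both paths have the same order in M, the concentration cancels and S_{N/P} = k_N/k_P = (A_N/A_P)·exp[(E_P−E_N)/(RT)].
(E_P−E_N)/(RT) = (70.1−34.4)×10³/(8.314×435) = 35700/3617 = 9.871.
k_N/k_P = (6.21×10^11/9.50×10^15)·exp(9.871) = 6.537×10^-5 × 19364 = 1.27.

1.27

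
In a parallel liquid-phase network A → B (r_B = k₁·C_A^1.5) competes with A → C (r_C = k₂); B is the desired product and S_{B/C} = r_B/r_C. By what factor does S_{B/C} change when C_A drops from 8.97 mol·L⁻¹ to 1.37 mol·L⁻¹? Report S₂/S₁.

0.0597

S_{B/C} = (k₁/k₂)·C_A^1.5, so S₂/S₁ = (C_{A,2}/C_{A,1})^1.5.
= (1.37/8.97)^1.5 = (0.1527)^1.5 = 0.0597.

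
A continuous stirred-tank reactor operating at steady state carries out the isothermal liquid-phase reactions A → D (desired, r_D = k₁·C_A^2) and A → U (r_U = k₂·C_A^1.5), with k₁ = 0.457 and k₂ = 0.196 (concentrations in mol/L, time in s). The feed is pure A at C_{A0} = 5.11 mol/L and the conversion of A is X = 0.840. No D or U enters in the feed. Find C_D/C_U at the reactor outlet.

Exit C_A = C_{A0}(1−X) = 5.11×0.160 = 0.8176 mol/L.
Rates in a CSTR are evaluated at the outlet concentration: r_D = 0.457×0.8176^2 = 0.3055, r_U = 0.196×0.8176^1.5 = 0.1449.
Overall selectivity = C_D/C_U = r_Dτ/(r_Uτ) = r_D/r_U = 2.11.

2.11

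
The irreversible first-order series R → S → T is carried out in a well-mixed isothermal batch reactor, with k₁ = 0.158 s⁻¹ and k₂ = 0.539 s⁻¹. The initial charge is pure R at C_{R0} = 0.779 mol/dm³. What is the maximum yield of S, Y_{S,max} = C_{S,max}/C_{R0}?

At the optimum, C_{S,max}/C_{R0} = (k₁/k₂)^[k₂/(k₂−k₁)].
= (0.158/0.539)^(0.539/(0.539−0.158)) = (0.2931)^(1.415) = 0.1762.

0.176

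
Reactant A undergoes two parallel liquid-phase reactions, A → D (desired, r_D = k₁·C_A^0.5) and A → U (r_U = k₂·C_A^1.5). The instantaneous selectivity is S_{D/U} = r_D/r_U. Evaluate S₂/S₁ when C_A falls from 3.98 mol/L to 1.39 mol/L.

2.86

S_{D/U} = (k₁/k₂)·C_A⁻¹, so S₂/S₁ = (C_{A,2}/C_{A,1})⁻¹.
= 3.98/1.39 = 2.86.
Selectivity toward D rises as C_A falls — low-concentration operation is favoured.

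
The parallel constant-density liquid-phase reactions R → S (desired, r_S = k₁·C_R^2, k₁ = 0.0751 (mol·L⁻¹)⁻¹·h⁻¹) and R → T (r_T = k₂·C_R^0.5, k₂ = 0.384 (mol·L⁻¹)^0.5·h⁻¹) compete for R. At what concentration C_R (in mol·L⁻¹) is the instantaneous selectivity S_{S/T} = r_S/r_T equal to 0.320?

S_{S/T} = (k₁/k₂)·C_R^1.5 ⇒ C_R = (S·k₂/k₁)^(1/1.5).
= (0.320×0.384/0.0751)^(0.6667) = (1.636)^(0.6667) = 1.39 mol·L⁻¹.

1.39 mol·L⁻¹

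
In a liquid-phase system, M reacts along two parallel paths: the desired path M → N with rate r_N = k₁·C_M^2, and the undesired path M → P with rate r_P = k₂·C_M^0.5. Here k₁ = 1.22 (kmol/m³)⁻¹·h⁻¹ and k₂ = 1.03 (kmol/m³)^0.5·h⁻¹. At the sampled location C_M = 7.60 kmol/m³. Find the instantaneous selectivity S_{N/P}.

S_{N/P} = r_N/r_P = (k₁·C_M^2)/(k₂·C_M^0.5) = (k₁/k₂)·C_M^1.5.
= (1.22×7.600^2) / (1.03×7.600^0.5) = 70.47/2.840 = 24.8.
Since the desired path is higher order in M, keeping C_M high (PFR or concentrated feed) favours N.

24.8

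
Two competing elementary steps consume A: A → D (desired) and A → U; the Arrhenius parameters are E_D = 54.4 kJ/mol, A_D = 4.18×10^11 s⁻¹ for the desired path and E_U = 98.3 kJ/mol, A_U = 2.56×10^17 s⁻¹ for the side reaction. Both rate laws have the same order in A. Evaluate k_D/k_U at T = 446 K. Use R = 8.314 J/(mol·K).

k_D/k_U = (A_D/A_U)·exp[−(E_D−E_U)/(RT)] = (A_D/A_U)·exp[(E_U−E_D)/(RT)].
(E_U−E_D)/(RT) = (98.3−54.4)×10³/(8.314×446) = 43900/3708 = 11.84.
k_D/k_U = (4.18×10^11/2.56×10^17)·exp(11.84) = 1.633×10^-6 × 1.386×10^5 = 0.226.

0.226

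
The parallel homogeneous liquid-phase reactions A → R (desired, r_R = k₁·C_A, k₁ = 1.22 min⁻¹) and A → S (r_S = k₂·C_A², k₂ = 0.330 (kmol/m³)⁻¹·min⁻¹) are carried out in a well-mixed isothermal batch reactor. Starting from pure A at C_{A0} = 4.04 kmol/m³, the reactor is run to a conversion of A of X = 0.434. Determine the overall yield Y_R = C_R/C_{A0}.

0.235

C_A = C_{A0}(1−X) = 2.287 kmol/m³.
Along a PFR/batch, dC_R/dC_A = −r_R/(r_R+r_S) = −k₁/(k₁+k₂·C_A).
Integrating from C_{A0} to C_A: C_R = (1.22/0.330)·ln[(1.22+0.330·4.04)/(1.22+0.330·2.29)] = 3.697·ln(2.553/1.975) = 0.9501 kmol/m³.
Y_R = C_R/C_{A0} = 0.9501/4.04 = 0.235.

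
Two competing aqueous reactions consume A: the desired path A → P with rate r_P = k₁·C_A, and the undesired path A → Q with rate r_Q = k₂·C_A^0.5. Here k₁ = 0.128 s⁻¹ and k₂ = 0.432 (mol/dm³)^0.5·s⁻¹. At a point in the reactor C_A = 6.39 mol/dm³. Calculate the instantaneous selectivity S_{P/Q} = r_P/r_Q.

S_{P/Q} = r_P/r_Q = (k₁·C_A)/(k₂·C_A^0.5) = (k₁/k₂)·C_A^0.5.
= (0.128×6.390) / (0.432×6.390^0.5) = 0.8179/1.092 = 0.749.
Since the desired path is higher order in A, keeping C_A high (PFR or concentrated feed) favours P.

0.749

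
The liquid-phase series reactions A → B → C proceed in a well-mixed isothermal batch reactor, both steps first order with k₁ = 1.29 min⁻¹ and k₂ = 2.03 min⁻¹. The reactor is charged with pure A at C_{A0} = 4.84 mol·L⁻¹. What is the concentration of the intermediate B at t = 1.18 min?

The intermediate concentration in a first-order A→B→C sequence is C_B = k₁C_{A0}(e^(−k₁t) − e^(−k₂t))/(k₂−k₁).
e^(−k₁t) = e^(−1.29×1.18) = e^(−1.522) = 0.2182; e^(−k₂t) = e^(−2.395) = 0.09114.
C_B = 1.29×4.84/(2.03−1.29) × (0.2182−0.09114) = 8.437×0.1271 = 1.072 mol·L⁻¹.

1.07 mol·L⁻¹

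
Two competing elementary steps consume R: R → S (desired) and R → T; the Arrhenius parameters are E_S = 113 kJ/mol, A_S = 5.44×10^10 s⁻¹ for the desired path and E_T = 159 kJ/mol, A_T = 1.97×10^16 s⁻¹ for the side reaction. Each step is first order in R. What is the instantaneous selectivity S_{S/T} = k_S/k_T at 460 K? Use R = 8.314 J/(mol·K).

0.462

Since both paths have the same order in R, the concentration cancels and S_{S/T} = k_S/k_T = (A_S/A_T)·exp[(E_T−E_S)/(RT)].
(E_T−E_S)/(RT) = (159−113)×10³/(8.314×460) = 46000/3824 = 12.03.
k_S/k_T = (5.44×10^10/1.97×10^16)·exp(12.03) = 2.761×10^-6 × 1.674×10^5 = 0.462.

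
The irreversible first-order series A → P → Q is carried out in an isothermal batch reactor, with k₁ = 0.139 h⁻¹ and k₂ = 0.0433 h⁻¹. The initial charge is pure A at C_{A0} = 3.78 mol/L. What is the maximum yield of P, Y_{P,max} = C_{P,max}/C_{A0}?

For a first-order series the maximum intermediate yield is C_{P,max}/C_{A0} = (k₁/k₂)^[k₂/(k₂−k₁)].
= (0.139/0.0433)^(0.0433/(0.0433−0.139)) = (3.210)^(-0.4525) = 0.5900.

0.590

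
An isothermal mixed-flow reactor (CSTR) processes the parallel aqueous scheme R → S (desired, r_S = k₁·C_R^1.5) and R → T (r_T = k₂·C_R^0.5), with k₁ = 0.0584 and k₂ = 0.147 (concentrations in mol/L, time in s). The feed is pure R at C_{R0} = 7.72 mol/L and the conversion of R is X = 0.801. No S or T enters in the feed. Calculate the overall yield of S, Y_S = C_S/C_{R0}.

Exit C_R = C_{R0}(1−X) = 7.72×0.199 = 1.536 mol/L.
A CSTR operates uniformly at the exit composition, giving r_S = 0.1112 and r_T = 0.1822 (each k·C_R^n at C_R = 1.536).
Fraction of consumed R going to S: r_S/(r_S+r_T) = 0.3790.
C_S = 0.3790·C_{R0}·X = 0.3790×7.72×0.801 = 2.34 mol/L; Y_S = C_S/C_{R0} = 0.304.

0.304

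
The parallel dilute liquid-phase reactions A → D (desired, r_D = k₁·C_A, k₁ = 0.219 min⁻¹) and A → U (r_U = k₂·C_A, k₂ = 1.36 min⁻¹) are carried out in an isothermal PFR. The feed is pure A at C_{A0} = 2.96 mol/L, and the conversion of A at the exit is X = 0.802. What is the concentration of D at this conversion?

C_A = C_{A0}(1−X) = 0.5861 mol/L.
Both paths are first order in A, so the instantaneous fraction to D is constant: dC_D/d(−C_A) = k₁/(k₁+k₂) = 0.1387.
C_D = 0.1387·(C_{A0}−C_A) = 0.1387×2.374 = 0.329 mol/L.

0.329 mol/L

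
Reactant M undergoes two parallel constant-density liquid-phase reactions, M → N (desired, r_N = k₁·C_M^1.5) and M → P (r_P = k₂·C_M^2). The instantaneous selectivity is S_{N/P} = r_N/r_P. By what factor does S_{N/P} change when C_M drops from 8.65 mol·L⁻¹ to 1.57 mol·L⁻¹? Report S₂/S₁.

S_{N/P} = (k₁/k₂)·C_M^-0.5, so S₂/S₁ = (C_{M,2}/C_{M,1})^-0.5.
= (1.57/8.65)^(-0.5) = (0.1815)^(-0.5) = 2.35.

2.35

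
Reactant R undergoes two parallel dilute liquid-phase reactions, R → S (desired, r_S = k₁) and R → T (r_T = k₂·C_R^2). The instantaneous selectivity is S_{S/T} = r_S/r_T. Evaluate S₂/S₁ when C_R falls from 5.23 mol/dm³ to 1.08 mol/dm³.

S_{S/T} = (k₁/k₂)·C_R^-2, so S₂/S₁ = (C_{R,2}/C_{R,1})^-2.
= (1.08/5.23)^(-2) = (0.2065)^(-2) = 23.5.
Selectivity toward S rises as C_R falls — low-concentration operation is favoured.

23.5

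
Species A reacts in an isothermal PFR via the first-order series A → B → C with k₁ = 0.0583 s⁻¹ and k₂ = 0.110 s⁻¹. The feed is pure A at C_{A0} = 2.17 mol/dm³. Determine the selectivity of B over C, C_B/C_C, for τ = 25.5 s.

0.318

Solving the coupled first-order balances gives C_B(τ) = [k₁/(k₂−k₁)]·C_{A0}·(e^(−k₁τ) − e^(−k₂τ)).
e^(−k₁τ) = e^(−0.0583×25.5) = e^(−1.487) = 0.2261; e^(−k₂τ) = e^(−2.805) = 0.06051.
C_B = 0.0583×2.17/(0.110−0.0583) × (0.2261−0.06051) = 2.447×0.1656 = 0.4053 mol/dm³.
C_A = C_{A0}e^(−k₁τ) = 0.4907 mol/dm³, so C_C = C_{A0}−C_A−C_B = 1.274 mol/dm³; C_B/C_C = 0.318.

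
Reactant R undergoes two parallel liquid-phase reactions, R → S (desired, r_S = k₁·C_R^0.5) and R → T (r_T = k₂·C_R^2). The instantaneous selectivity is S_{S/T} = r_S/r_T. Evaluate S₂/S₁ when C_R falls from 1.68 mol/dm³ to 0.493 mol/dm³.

6.29

S_{S/T} = (k₁/k₂)·C_R^-1.5, so S₂/S₁ = (C_{R,2}/C_{R,1})^-1.5.
= (0.493/1.68)^(-1.5) = (0.2935)^(-1.5) = 6.29.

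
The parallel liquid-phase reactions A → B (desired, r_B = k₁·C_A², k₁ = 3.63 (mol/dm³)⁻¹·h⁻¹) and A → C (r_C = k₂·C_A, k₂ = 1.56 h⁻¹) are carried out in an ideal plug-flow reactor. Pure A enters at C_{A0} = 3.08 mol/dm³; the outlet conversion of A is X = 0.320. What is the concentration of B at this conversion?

0.844 mol/dm³

C_A = C_{A0}(1−X) = 2.094 mol/dm³.
Along a PFR/batch, dC_C/dC_A = −r_C/(r_B+r_C) = −k₂/(k₂+k₁·C_A).
Integrating from C_{A0} to C_A: C_C = (1.56/3.63)·ln[(1.56+3.63·3.08)/(1.56+3.63·2.09)] = 0.4298·ln(12.74/9.163) = 0.1417 mol/dm³.
Then C_B = (C_{A0}−C_A) − C_C = 0.9856 − 0.1417 = 0.8439 mol/dm³.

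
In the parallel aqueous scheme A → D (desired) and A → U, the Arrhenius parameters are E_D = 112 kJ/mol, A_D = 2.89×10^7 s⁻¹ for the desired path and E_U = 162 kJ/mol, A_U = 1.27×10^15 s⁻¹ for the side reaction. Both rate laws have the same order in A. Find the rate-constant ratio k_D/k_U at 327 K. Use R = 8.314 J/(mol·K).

2.21

Since both paths have the same order in A, the concentration cancels and S_{D/U} = k_D/k_U = (A_D/A_U)·exp[(E_U−E_D)/(RT)].
(E_U−E_D)/(RT) = (162−112)×10³/(8.314×327) = 50000/2719 = 18.39.
k_D/k_U = (2.89×10^7/1.27×10^15)·exp(18.39) = 2.276×10^-8 × 9.710×10^7 = 2.21.
Since E_D < E_U, lowering the temperature improves selectivity toward D.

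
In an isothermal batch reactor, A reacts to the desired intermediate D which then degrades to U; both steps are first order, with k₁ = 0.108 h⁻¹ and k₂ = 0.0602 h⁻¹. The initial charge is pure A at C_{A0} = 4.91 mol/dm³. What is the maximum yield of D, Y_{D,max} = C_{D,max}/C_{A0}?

For a first-order series the maximum intermediate yield is C_{D,max}/C_{A0} = (k₁/k₂)^[k₂/(k₂−k₁)].
= (0.108/0.0602)^(0.0602/(0.0602−0.108)) = (1.794)^(-1.259) = 0.4790.

0.479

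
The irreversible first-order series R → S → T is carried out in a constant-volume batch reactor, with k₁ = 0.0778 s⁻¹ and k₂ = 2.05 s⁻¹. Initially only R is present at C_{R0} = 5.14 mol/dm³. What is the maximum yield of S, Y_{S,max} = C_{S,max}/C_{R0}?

At the optimum, C_{S,max}/C_{R0} = (k₁/k₂)^[k₂/(k₂−k₁)].
= (0.0778/2.05)^(2.05/(2.05−0.0778)) = (0.03795)^(1.039) = 0.03336.

0.0334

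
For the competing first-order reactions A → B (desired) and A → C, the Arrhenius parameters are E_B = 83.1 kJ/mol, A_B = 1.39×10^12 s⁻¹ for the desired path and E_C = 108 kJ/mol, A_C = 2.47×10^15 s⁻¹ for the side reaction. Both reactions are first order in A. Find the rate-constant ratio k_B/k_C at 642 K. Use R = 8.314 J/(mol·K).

Since both paths have the same order in A, the concentration cancels and S_{B/C} = k_B/k_C = (A_B/A_C)·exp[(E_C−E_B)/(RT)].
(E_C−E_B)/(RT) = (108−83.1)×10³/(8.314×642) = 24900/5338 = 4.665.
k_B/k_C = (1.39×10^12/2.47×10^15)·exp(4.665) = 5.628×10^-4 × 106.2 = 0.0597.
Since E_B < E_C, lowering the temperature improves selectivity toward B.

0.0597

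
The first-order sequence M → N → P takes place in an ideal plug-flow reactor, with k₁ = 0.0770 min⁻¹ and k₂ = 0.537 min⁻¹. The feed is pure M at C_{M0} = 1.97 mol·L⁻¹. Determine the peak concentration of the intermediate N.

Evaluating C_N at τ_opt = ln(k₂/k₁)/(k₂−k₁) gives C_{N,max}/C_{M0} = (k₁/k₂)^[k₂/(k₂−k₁)].
= (0.0770/0.537)^(0.537/(0.537−0.0770)) = (0.1434)^(1.167) = 0.1036.
C_{N,max} = 0.1036×1.97 = 0.204 mol·L⁻¹.

0.204 mol·L⁻¹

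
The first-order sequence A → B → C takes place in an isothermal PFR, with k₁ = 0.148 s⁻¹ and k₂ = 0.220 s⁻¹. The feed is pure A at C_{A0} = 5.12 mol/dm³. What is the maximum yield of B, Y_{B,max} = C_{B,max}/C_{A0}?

0.298

At the optimum, C_{B,max}/C_{A0} = (k₁/k₂)^[k₂/(k₂−k₁)].
= (0.148/0.220)^(0.220/(0.220−0.148)) = (0.6727)^(3.056) = 0.2978.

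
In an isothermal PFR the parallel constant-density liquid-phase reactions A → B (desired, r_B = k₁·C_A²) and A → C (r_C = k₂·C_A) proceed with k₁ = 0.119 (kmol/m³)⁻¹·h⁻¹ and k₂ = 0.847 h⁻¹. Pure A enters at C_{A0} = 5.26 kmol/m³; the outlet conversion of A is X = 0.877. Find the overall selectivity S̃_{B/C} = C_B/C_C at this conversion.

0.390

C_A = C_{A0}(1−X) = 0.6470 kmol/m³.
Along a PFR/batch, dC_C/dC_A = −r_C/(r_B+r_C) = −k₂/(k₂+k₁·C_A).
Integrating from C_{A0} to C_A: C_C = (0.847/0.119)·ln[(0.847+0.119·5.26)/(0.847+0.119·0.647)] = 7.118·ln(1.473/0.9240) = 3.319 kmol/m³.
Then C_B = (C_{A0}−C_A) − C_C = 4.613 − 3.319 = 1.294 kmol/m³.
S̃_{B/C} = C_B/C_C = 1.294/3.319 = 0.390.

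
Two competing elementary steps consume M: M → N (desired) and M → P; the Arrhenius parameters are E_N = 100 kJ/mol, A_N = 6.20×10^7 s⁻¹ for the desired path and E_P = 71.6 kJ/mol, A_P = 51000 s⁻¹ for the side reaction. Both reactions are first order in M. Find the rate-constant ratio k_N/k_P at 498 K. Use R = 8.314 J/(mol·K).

With equal orders, S_{N/P} = k_N/k_P = (A_N/A_P)·exp[(E_P−E_N)/(RT)].
(E_P−E_N)/(RT) = (71.6−100)×10³/(8.314×498) = -28400/4140 = -6.859.
k_N/k_P = (6.20×10^7/51000)·exp(-6.859) = 1216 × 0.001050 = 1.28.

1.28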